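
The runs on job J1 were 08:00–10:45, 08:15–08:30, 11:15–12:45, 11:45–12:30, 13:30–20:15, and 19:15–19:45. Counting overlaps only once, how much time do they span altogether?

Merged: 08:00-10:45, 11:15-12:45, 13:30-20:15.
Lengths: 2 h 45 min + 1 h 30 min + 6 h 45 min = 11 h.

11 h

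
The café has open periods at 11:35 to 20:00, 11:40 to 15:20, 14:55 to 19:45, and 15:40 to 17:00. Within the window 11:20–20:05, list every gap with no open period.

Covered (merged): 11:35-20:00.
Gaps within 11:20-20:05: 11:20-11:35, 20:00-20:05.

11:20-11:35, 20:00-20:05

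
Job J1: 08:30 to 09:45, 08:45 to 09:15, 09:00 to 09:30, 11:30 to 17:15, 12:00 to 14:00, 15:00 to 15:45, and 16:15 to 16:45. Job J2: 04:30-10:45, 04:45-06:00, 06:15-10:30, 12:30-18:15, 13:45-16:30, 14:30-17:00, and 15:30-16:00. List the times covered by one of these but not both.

Merge the first list: 08:30–09:45, 11:30–17:15.
Merge the second list: 04:30–10:45, 12:30–18:15.
A \ B = 11:30–12:30.
B \ A = 04:30–08:30, 09:45–10:45, 17:15–18:15.
Union of the two gives the symmetric difference.

04:30–08:30, 09:45–10:45, 11:30–12:30, 17:15–18:15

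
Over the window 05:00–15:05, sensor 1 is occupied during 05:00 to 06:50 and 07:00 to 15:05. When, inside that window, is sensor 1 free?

06:50-07:00

Covered (merged): 05:00-06:50, 07:00-15:05.
Complement within 05:00-15:05: 06:50-07:00.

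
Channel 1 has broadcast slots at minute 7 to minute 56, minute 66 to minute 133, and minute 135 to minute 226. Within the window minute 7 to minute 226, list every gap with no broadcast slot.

After merging, the occupied span is minute 7 to minute 56, minute 66 to minute 133, minute 135 to minute 226.
Gaps within minute 7 to minute 226: minute 56 to minute 66, minute 133 to minute 135.

minute 56 to minute 66, minute 133 to minute 135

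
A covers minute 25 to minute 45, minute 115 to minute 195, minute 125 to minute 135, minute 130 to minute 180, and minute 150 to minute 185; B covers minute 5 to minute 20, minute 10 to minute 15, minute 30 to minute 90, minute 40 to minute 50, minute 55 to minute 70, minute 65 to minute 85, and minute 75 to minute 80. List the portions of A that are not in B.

minute 25 to minute 30, minute 115 to minute 195

A, merged: minute 25 to minute 45, minute 115 to minute 195.
B, merged: minute 5 to minute 20, minute 30 to minute 90.
minute 25 to minute 45 with B removed leaves minute 25 to minute 30.
minute 115 to minute 195 is untouched.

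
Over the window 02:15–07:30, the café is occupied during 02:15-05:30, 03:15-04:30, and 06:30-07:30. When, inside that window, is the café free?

After merging, the occupied span is 02:15–05:30, 06:30–07:30.
Uncovered inside 02:15–07:30: 05:30–06:30.

05:30–06:30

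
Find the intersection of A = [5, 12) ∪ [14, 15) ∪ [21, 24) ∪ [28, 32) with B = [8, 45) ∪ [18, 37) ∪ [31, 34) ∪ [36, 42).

[8, 12) ∪ [14, 15) ∪ [21, 24) ∪ [28, 32)

B, merged: [8, 45).
[5, 12) overlaps B on [8, 12).
[14, 15) overlaps B on [14, 15).
[21, 24) overlaps B on [21, 24).
[28, 32) overlaps B on [28, 32).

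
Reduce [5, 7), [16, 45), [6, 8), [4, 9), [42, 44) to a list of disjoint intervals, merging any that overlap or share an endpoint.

Sort by start: [4, 9), [5, 7), [6, 8), [16, 45), [42, 44).
[5, 7) overlaps/touches [4, 9) → extend to [4, 9).
[6, 8) overlaps/touches [4, 9) → extend to [4, 9).
[16, 45) is disjoint → start new block.
[42, 44) overlaps/touches [16, 45) → extend to [16, 45).

[4, 9) ∪ [16, 45)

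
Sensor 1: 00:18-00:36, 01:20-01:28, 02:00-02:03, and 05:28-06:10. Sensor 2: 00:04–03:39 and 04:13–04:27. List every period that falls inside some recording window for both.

00:18–00:36 ∩ B → 00:18–00:36.
01:20–01:28 ∩ B → 01:20–01:28.
02:00–02:03 ∩ B → 02:00–02:03.
05:28–06:10 meets no B interval.

00:18–00:36, 01:20–01:28, 02:00–02:03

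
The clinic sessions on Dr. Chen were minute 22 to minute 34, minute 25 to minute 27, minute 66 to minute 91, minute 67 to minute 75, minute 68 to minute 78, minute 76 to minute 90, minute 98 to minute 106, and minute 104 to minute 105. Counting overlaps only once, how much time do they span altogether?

Merged: minute 22 to minute 34, minute 66 to minute 91, minute 98 to minute 106.
Lengths: 12 minutes + 25 minutes + 8 minutes = 45 minutes.

45 minutes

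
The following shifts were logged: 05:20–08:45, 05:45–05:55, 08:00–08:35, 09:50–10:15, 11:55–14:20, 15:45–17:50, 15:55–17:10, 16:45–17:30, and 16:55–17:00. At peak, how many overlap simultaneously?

At 16:55, 4 of the intervals are simultaneously active.
No point has more.

4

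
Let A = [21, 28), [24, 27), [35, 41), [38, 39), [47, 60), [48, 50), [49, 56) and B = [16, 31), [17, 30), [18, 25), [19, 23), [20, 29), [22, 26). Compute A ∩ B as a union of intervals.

[21, 28)

Merge the first list: [21, 28), [35, 41), [47, 60).
Merge the second list: [16, 31).
[21, 28) ∩ B → [21, 28).
[35, 41) meets no B interval.
[47, 60) meets no B interval.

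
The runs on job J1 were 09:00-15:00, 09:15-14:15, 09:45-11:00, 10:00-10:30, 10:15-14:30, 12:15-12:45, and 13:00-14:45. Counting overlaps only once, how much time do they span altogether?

Merged: 09:00–15:00.
Length: 6 h.

6 h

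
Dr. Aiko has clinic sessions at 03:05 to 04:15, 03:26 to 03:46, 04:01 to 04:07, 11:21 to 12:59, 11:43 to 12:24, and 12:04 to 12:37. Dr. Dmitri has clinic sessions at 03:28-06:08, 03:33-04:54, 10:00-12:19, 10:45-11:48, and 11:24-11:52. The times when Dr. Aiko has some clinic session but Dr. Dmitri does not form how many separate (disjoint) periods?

2

A, merged: 03:05–04:15, 11:21–12:59.
B, merged: 03:28–06:08, 10:00–12:19.
A \ B = 03:05–03:28, 12:19–12:59.
That is 2 disjoint pieces.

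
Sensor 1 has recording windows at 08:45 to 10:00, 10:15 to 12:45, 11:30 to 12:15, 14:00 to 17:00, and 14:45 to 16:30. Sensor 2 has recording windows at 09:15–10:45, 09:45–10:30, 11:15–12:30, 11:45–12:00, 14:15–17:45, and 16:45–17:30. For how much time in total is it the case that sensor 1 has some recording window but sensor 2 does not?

1 h 30 min

A, merged: 08:45-10:00, 10:15-12:45, 14:00-17:00.
B, merged: 09:15-10:45, 11:15-12:30, 14:15-17:45.
A \ B = 08:45-09:15, 10:45-11:15, 12:30-12:45, 14:00-14:15.
Total: 30 min + 30 min + 15 min + 15 min = 1 h 30 min.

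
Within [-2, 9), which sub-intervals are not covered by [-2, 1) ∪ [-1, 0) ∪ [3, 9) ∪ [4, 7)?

[1, 3)

The merged coverage is [-2, 1), [3, 9).
Complement within [-2, 9): [1, 3).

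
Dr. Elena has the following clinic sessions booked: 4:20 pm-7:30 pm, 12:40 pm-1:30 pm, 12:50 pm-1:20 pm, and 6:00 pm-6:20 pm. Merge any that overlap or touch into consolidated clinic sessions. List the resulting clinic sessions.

Sort by start: 12:40 pm–1:30 pm, 12:50 pm–1:20 pm, 4:20 pm–7:30 pm, 6:00 pm–6:20 pm.
12:50 pm–1:20 pm overlaps/touches 12:40 pm–1:30 pm → extend to 12:40 pm–1:30 pm.
4:20 pm–7:30 pm is disjoint → start new block.
6:00 pm–6:20 pm overlaps/touches 4:20 pm–7:30 pm → extend to 4:20 pm–7:30 pm.

12:40 pm–1:30 pm, 4:20 pm–7:30 pm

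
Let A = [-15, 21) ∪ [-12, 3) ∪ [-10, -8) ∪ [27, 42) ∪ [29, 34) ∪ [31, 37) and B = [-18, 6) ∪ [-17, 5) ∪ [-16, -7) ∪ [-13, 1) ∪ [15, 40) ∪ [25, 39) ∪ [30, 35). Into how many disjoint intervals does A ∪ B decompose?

1

Merge the first list: [-15, 21), [27, 42).
Merge the second list: [-18, 6), [15, 40).
A ∪ B = [-18, 42).
That is 1 disjoint piece.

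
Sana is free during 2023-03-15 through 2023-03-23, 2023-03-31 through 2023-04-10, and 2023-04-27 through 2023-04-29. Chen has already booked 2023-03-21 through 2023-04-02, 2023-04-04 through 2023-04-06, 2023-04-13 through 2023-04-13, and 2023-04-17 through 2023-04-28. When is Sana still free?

2023-03-15 through 2023-03-20, 2023-04-03 through 2023-04-03, 2023-04-07 through 2023-04-10, 2023-04-29 through 2023-04-29

2023-03-15 through 2023-03-23 \ B = 2023-03-15 through 2023-03-20.
2023-03-31 through 2023-04-10 \ B = 2023-04-03 through 2023-04-03, 2023-04-07 through 2023-04-10.
2023-04-27 through 2023-04-29 \ B = 2023-04-29 through 2023-04-29.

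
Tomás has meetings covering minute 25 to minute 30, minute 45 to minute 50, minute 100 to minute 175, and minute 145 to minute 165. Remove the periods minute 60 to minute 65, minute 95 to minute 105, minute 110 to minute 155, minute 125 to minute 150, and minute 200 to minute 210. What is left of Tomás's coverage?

minute 25 to minute 30, minute 45 to minute 50, minute 105 to minute 110, minute 155 to minute 175

First set merges to minute 25 to minute 30, minute 45 to minute 50, minute 100 to minute 175.
Second set merges to minute 60 to minute 65, minute 95 to minute 105, minute 110 to minute 155, minute 200 to minute 210.
minute 25 to minute 30: no B overlap → unchanged.
minute 45 to minute 50: no B overlap → unchanged.
minute 100 to minute 175 minus B → minute 105 to minute 110, minute 155 to minute 175.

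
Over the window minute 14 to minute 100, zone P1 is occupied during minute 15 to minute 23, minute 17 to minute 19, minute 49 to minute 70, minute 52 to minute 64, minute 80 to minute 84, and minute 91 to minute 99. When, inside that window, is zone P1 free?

Covered (merged): minute 15 to minute 23, minute 49 to minute 70, minute 80 to minute 84, minute 91 to minute 99.
Gaps within minute 14 to minute 100: minute 14 to minute 15, minute 23 to minute 49, minute 70 to minute 80, minute 84 to minute 91, minute 99 to minute 100.

minute 14 to minute 15, minute 23 to minute 49, minute 70 to minute 80, minute 84 to minute 91, minute 99 to minute 100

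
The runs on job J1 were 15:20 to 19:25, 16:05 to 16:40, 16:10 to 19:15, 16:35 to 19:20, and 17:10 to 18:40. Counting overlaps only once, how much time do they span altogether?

4 h 5 min

Merged: 15:20–19:25.
Length: 4 h 5 min.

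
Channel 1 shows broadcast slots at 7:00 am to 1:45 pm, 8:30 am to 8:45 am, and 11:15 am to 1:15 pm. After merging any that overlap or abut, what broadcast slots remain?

8:30 am–8:45 am overlaps/touches 7:00 am–1:45 pm → extend to 7:00 am–1:45 pm.
11:15 am–1:15 pm overlaps/touches 7:00 am–1:45 pm → extend to 7:00 am–1:45 pm.

7:00 am–1:45 pm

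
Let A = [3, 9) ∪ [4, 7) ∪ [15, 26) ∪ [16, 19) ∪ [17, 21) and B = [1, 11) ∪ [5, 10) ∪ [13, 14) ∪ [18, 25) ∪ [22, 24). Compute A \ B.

[15, 18) ∪ [25, 26)

First set merges to [3, 9), [15, 26).
Second set merges to [1, 11), [13, 14), [18, 25).
[3, 9): entirely removed.
[15, 26) \ B = [15, 18), [25, 26).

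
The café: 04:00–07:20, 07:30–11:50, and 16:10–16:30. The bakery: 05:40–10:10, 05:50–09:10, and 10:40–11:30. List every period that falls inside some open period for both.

05:40–07:20, 07:30–10:10, 10:40–11:30

Merge the second list: 05:40–10:10, 10:40–11:30.
04:00–07:20 meets the second set on 05:40–07:20.
07:30–11:50 meets the second set on 07:30–10:10, 10:40–11:30.
16:10–16:30: no overlap with the second set.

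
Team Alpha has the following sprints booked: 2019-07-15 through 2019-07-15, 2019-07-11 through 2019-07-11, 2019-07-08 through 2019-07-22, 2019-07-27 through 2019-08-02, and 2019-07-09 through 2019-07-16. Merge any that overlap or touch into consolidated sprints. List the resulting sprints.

2019-07-08 through 2019-07-22, 2019-07-27 through 2019-08-02

Sort by start: 2019-07-08 through 2019-07-22, 2019-07-09 through 2019-07-16, 2019-07-11 through 2019-07-11, 2019-07-15 through 2019-07-15, 2019-07-27 through 2019-08-02.
2019-07-09 through 2019-07-16 overlaps/touches 2019-07-08 through 2019-07-22 → extend to 2019-07-08 through 2019-07-22.
2019-07-11 through 2019-07-11 overlaps/touches 2019-07-08 through 2019-07-22 → extend to 2019-07-08 through 2019-07-22.
2019-07-15 through 2019-07-15 overlaps/touches 2019-07-08 through 2019-07-22 → extend to 2019-07-08 through 2019-07-22.
2019-07-27 through 2019-08-02 is disjoint → start new block.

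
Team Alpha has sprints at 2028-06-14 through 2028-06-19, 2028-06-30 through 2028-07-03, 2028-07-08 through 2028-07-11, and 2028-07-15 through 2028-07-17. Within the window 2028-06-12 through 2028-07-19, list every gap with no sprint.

2028-06-12 through 2028-06-13, 2028-06-20 through 2028-06-29, 2028-07-04 through 2028-07-07, 2028-07-12 through 2028-07-14, 2028-07-18 through 2028-07-19

The merged coverage is 2028-06-14 through 2028-06-19, 2028-06-30 through 2028-07-03, 2028-07-08 through 2028-07-11, 2028-07-15 through 2028-07-17.
Gaps within 2028-06-12 through 2028-07-19: 2028-06-12 through 2028-06-13, 2028-06-20 through 2028-06-29, 2028-07-04 through 2028-07-07, 2028-07-12 through 2028-07-14, 2028-07-18 through 2028-07-19.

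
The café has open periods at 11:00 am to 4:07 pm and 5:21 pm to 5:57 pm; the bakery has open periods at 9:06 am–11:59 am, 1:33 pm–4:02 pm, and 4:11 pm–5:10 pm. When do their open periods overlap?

11:00 am–11:59 am, 1:33 pm–4:02 pm

11:00 am–4:07 pm meets the second set on 11:00 am–11:59 am, 1:33 pm–4:02 pm.
5:21 pm–5:57 pm: no overlap with the second set.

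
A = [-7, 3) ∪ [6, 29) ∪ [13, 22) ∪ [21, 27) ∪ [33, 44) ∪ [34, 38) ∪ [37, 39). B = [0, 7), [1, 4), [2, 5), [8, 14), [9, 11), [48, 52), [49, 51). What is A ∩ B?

Merge the first list: [-7, 3), [6, 29), [33, 44).
Merge the second list: [0, 7), [8, 14), [48, 52).
[-7, 3) meets the second set on [0, 3).
[6, 29) meets the second set on [6, 7), [8, 14).
[33, 44): no overlap with the second set.

[0, 3) ∪ [6, 7) ∪ [8, 14)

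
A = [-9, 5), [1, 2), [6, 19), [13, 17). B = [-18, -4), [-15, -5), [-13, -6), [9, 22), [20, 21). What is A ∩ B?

[-9, -4) ∪ [9, 19)

Merge the first list: [-9, 5), [6, 19).
Merge the second list: [-18, -4), [9, 22).
[-9, 5) ∩ B → [-9, -4).
[6, 19) ∩ B → [9, 19).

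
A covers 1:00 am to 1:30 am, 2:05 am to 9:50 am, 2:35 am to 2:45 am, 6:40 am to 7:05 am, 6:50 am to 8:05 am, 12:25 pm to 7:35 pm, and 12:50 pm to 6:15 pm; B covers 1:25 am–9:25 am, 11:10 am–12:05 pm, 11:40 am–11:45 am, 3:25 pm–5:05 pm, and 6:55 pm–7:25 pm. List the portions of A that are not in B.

1:00 am–1:25 am, 9:25 am–9:50 am, 12:25 pm–3:25 pm, 5:05 pm–6:55 pm, 7:25 pm–7:35 pm

First set merges to 1:00 am–1:30 am, 2:05 am–9:50 am, 12:25 pm–7:35 pm.
Second set merges to 1:25 am–9:25 am, 11:10 am–12:05 pm, 3:25 pm–5:05 pm, 6:55 pm–7:25 pm.
1:00 am–1:30 am minus B → 1:00 am–1:25 am.
2:05 am–9:50 am minus B → 9:25 am–9:50 am.
12:25 pm–7:35 pm minus B → 12:25 pm–3:25 pm, 5:05 pm–6:55 pm, 7:25 pm–7:35 pm.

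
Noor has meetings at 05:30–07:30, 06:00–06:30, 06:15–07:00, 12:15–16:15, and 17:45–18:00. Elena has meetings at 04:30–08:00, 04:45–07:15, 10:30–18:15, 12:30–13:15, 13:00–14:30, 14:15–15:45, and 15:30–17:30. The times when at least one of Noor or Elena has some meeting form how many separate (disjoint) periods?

2

Merge the first list: 05:30–07:30, 12:15–16:15, 17:45–18:00.
Merge the second list: 04:30–08:00, 10:30–18:15.
A ∪ B = 04:30–08:00, 10:30–18:15.
That is 2 disjoint pieces.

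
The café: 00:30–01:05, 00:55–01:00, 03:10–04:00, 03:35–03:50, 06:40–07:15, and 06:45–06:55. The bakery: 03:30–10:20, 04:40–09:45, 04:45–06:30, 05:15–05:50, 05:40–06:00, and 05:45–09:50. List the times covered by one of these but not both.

00:30–01:05, 03:10–03:30, 04:00–06:40, 07:15–10:20

First set merges to 00:30–01:05, 03:10–04:00, 06:40–07:15.
Second set merges to 03:30–10:20.
A but not B: 00:30–01:05, 03:10–03:30.
B but not A: 04:00–06:40, 07:15–10:20.
Combining gives A △ B.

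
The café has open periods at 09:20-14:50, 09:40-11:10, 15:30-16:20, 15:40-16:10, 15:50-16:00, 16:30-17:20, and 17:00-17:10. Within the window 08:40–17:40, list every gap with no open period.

08:40-09:20, 14:50-15:30, 16:20-16:30, 17:20-17:40

Covered (merged): 09:20-14:50, 15:30-16:20, 16:30-17:20.
Uncovered inside 08:40-17:40: 08:40-09:20, 14:50-15:30, 16:20-16:30, 17:20-17:40.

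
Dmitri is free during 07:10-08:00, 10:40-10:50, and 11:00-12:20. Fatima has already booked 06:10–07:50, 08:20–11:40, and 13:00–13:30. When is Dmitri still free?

07:10–08:00 minus B → 07:50–08:00.
10:40–10:50: fully covered by B → removed.
11:00–12:20 minus B → 11:40–12:20.

07:50–08:00, 11:40–12:20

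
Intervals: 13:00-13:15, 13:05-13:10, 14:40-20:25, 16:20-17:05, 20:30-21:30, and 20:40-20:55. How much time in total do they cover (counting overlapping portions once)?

Merged: 13:00–13:15, 14:40–20:25, 20:30–21:30.
Lengths: 15 min + 5 h 45 min + 1 h = 7 h.

7 h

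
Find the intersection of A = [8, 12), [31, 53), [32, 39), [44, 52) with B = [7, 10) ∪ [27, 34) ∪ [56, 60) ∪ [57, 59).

A, merged: [8, 12), [31, 53).
B, merged: [7, 10), [27, 34), [56, 60).
[8, 12) overlaps B on [8, 10).
[31, 53) overlaps B on [31, 34).

[8, 10) ∪ [31, 34)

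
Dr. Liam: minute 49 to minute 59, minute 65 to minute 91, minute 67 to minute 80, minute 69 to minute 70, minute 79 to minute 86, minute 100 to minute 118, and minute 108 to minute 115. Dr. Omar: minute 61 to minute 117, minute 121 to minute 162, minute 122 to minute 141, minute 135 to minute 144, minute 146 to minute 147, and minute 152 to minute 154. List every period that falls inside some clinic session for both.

minute 65 to minute 91, minute 100 to minute 117

First set merges to minute 49 to minute 59, minute 65 to minute 91, minute 100 to minute 118.
Second set merges to minute 61 to minute 117, minute 121 to minute 162.
minute 49 to minute 59 meets no B interval.
minute 65 to minute 91 ∩ B → minute 65 to minute 91.
minute 100 to minute 118 ∩ B → minute 100 to minute 117.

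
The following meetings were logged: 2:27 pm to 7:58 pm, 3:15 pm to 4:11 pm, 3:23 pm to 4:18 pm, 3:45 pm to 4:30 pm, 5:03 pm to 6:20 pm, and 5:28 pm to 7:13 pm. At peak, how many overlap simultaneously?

At 3:45 pm, 4 of the intervals are simultaneously active.
No point has more.

4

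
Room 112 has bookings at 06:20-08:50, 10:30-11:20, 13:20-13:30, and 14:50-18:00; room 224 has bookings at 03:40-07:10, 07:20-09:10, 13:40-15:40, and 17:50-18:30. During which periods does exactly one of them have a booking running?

03:40–06:20, 07:10–07:20, 08:50–09:10, 10:30–11:20, 13:20–13:30, 13:40–14:50, 15:40–17:50, 18:00–18:30

Only in the first: 07:10–07:20, 10:30–11:20, 13:20–13:30, 15:40–17:50.
Only in the second: 03:40–06:20, 08:50–09:10, 13:40–14:50, 18:00–18:30.
Together these are the periods covered by exactly one.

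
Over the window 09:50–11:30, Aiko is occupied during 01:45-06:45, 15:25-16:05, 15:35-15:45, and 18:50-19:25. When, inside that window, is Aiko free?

Covered (merged): 01:45–06:45, 15:25–16:05, 18:50–19:25.
Complement within 09:50–11:30: 09:50–11:30.

09:50–11:30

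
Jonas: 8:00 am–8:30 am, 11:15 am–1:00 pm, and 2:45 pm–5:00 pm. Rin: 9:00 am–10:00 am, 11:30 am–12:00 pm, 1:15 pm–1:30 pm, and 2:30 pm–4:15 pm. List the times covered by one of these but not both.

8:00 am-8:30 am, 9:00 am-10:00 am, 11:15 am-11:30 am, 12:00 pm-1:00 pm, 1:15 pm-1:30 pm, 2:30 pm-2:45 pm, 4:15 pm-5:00 pm

A \ B = 8:00 am-8:30 am, 11:15 am-11:30 am, 12:00 pm-1:00 pm, 4:15 pm-5:00 pm.
B \ A = 9:00 am-10:00 am, 1:15 pm-1:30 pm, 2:30 pm-2:45 pm.
Union of the two gives the symmetric difference.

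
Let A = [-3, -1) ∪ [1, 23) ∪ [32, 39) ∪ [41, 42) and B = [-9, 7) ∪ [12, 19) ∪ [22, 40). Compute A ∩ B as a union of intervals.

[-3, -1) overlaps B on [-3, -1).
[1, 23) overlaps B on [1, 7), [12, 19), [22, 23).
[32, 39) overlaps B on [32, 39).
[41, 42) falls entirely outside B.

[-3, -1) ∪ [1, 7) ∪ [12, 19) ∪ [22, 23) ∪ [32, 39)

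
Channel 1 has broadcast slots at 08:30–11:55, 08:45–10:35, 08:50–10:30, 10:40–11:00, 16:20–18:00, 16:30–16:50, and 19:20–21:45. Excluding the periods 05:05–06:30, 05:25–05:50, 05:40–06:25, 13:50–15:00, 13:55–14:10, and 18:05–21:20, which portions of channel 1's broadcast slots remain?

First set merges to 08:30-11:55, 16:20-18:00, 19:20-21:45.
Second set merges to 05:05-06:30, 13:50-15:00, 18:05-21:20.
08:30-11:55: no B overlap → unchanged.
16:20-18:00: no B overlap → unchanged.
19:20-21:45 minus B → 21:20-21:45.

08:30-11:55, 16:20-18:00, 21:20-21:45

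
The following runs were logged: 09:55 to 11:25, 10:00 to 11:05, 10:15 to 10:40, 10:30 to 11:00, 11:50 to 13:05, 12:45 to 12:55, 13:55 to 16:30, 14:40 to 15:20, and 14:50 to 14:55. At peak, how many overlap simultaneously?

Walk the sorted start/end points keeping a running depth.
The depth first hits 4 at 10:30.

4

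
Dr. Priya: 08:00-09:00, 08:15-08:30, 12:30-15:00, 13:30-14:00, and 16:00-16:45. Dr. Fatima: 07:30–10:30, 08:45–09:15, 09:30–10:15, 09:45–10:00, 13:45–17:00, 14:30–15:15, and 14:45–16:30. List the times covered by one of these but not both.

A, merged: 08:00–09:00, 12:30–15:00, 16:00–16:45.
B, merged: 07:30–10:30, 13:45–17:00.
Only in the first: 12:30–13:45.
Only in the second: 07:30–08:00, 09:00–10:30, 15:00–16:00, 16:45–17:00.
Together these are the periods covered by exactly one.

07:30–08:00, 09:00–10:30, 12:30–13:45, 15:00–16:00, 16:45–17:00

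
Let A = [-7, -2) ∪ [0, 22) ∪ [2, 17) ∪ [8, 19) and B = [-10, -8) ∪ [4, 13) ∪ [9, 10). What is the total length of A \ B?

A, merged: [-7, -2), [0, 22).
B, merged: [-10, -8), [4, 13).
A \ B = [-7, -2), [0, 4), [13, 22).
Total: 5 + 4 + 9 = 18.

18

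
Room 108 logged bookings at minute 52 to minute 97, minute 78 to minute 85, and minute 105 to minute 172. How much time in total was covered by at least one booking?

112 minutes

Merged: minute 52 to minute 97, minute 105 to minute 172.
Lengths: 45 minutes + 67 minutes = 112 minutes.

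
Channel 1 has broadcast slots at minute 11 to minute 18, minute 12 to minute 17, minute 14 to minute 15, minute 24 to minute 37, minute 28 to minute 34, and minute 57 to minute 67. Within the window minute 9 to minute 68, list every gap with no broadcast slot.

minute 9 to minute 11, minute 18 to minute 24, minute 37 to minute 57, minute 67 to minute 68

The merged coverage is minute 11 to minute 18, minute 24 to minute 37, minute 57 to minute 67.
Uncovered inside minute 9 to minute 68: minute 9 to minute 11, minute 18 to minute 24, minute 37 to minute 57, minute 67 to minute 68.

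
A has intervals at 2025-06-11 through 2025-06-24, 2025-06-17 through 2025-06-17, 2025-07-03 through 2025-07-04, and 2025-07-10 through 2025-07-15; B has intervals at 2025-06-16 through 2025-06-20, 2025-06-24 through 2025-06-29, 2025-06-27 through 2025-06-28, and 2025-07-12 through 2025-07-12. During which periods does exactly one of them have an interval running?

A, merged: 2025-06-11 through 2025-06-24, 2025-07-03 through 2025-07-04, 2025-07-10 through 2025-07-15.
B, merged: 2025-06-16 through 2025-06-20, 2025-06-24 through 2025-06-29, 2025-07-12 through 2025-07-12.
A but not B: 2025-06-11 through 2025-06-15, 2025-06-21 through 2025-06-23, 2025-07-03 through 2025-07-04, 2025-07-10 through 2025-07-11, 2025-07-13 through 2025-07-15.
B but not A: 2025-06-25 through 2025-06-29.
Combining gives A △ B.

2025-06-11 through 2025-06-15, 2025-06-21 through 2025-06-23, 2025-06-25 through 2025-06-29, 2025-07-03 through 2025-07-04, 2025-07-10 through 2025-07-11, 2025-07-13 through 2025-07-15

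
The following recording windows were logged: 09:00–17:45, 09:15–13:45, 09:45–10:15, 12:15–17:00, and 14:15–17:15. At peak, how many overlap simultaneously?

3

Sweep endpoints in order; track running count of active intervals.
Peak of 3 reached at 09:45.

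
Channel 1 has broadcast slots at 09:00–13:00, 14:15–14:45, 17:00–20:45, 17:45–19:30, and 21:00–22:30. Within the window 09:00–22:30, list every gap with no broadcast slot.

Covered (merged): 09:00–13:00, 14:15–14:45, 17:00–20:45, 21:00–22:30.
Complement within 09:00–22:30: 13:00–14:15, 14:45–17:00, 20:45–21:00.

13:00–14:15, 14:45–17:00, 20:45–21:00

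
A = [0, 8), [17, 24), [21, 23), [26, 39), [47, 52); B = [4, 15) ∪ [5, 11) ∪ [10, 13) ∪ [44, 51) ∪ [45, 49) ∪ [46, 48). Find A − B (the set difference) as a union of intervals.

[0, 4) ∪ [17, 24) ∪ [26, 39) ∪ [51, 52)

A, merged: [0, 8), [17, 24), [26, 39), [47, 52).
B, merged: [4, 15), [44, 51).
[0, 8) minus B → [0, 4).
[17, 24): no B overlap → unchanged.
[26, 39): no B overlap → unchanged.
[47, 52) minus B → [51, 52).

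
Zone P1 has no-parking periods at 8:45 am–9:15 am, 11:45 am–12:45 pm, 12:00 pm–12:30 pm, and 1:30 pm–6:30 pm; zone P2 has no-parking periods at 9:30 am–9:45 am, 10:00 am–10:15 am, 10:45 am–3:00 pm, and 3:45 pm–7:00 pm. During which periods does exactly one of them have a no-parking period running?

8:45 am–9:15 am, 9:30 am–9:45 am, 10:00 am–10:15 am, 10:45 am–11:45 am, 12:45 pm–1:30 pm, 3:00 pm–3:45 pm, 6:30 pm–7:00 pm

First set merges to 8:45 am–9:15 am, 11:45 am–12:45 pm, 1:30 pm–6:30 pm.
A but not B: 8:45 am–9:15 am, 3:00 pm–3:45 pm.
B but not A: 9:30 am–9:45 am, 10:00 am–10:15 am, 10:45 am–11:45 am, 12:45 pm–1:30 pm, 6:30 pm–7:00 pm.
Combining gives A △ B.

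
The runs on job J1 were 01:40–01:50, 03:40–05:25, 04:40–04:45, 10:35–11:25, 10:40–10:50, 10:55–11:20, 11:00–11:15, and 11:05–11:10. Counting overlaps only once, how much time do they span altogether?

2 h 45 min

Merged: 01:40–01:50, 03:40–05:25, 10:35–11:25.
Lengths: 10 min + 1 h 45 min + 50 min = 2 h 45 min.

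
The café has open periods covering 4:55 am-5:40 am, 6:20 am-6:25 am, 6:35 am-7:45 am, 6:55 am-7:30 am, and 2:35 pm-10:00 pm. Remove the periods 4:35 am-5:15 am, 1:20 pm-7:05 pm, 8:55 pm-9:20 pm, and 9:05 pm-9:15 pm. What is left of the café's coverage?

First set merges to 4:55 am-5:40 am, 6:20 am-6:25 am, 6:35 am-7:45 am, 2:35 pm-10:00 pm.
Second set merges to 4:35 am-5:15 am, 1:20 pm-7:05 pm, 8:55 pm-9:20 pm.
4:55 am-5:40 am \ B = 5:15 am-5:40 am.
6:20 am-6:25 am: nothing removed.
6:35 am-7:45 am: nothing removed.
2:35 pm-10:00 pm \ B = 7:05 pm-8:55 pm, 9:20 pm-10:00 pm.

5:15 am-5:40 am, 6:20 am-6:25 am, 6:35 am-7:45 am, 7:05 pm-8:55 pm, 9:20 pm-10:00 pm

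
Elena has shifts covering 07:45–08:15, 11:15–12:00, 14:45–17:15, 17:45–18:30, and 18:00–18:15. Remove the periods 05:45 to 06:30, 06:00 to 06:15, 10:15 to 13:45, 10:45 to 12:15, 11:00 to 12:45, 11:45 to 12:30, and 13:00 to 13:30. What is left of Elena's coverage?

07:45-08:15, 14:45-17:15, 17:45-18:30

First set merges to 07:45-08:15, 11:15-12:00, 14:45-17:15, 17:45-18:30.
Second set merges to 05:45-06:30, 10:15-13:45.
07:45-08:15 is untouched.
11:15-12:00 lies entirely inside B → drops out.
14:45-17:15 is untouched.
17:45-18:30 is untouched.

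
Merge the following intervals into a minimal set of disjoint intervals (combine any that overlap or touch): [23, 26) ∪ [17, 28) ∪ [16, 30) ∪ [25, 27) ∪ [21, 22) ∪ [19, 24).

Sort by start: [16, 30), [17, 28), [19, 24), [21, 22), [23, 26), [25, 27).
[17, 28) overlaps/touches [16, 30) → extend to [16, 30).
[19, 24) overlaps/touches [16, 30) → extend to [16, 30).
[21, 22) overlaps/touches [16, 30) → extend to [16, 30).
[23, 26) overlaps/touches [16, 30) → extend to [16, 30).
[25, 27) overlaps/touches [16, 30) → extend to [16, 30).

[16, 30)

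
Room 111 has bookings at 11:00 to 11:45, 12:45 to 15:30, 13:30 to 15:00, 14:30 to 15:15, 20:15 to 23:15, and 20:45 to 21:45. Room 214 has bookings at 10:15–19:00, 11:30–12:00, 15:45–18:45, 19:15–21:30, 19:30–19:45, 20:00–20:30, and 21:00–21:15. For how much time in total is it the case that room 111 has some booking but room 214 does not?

First set merges to 11:00–11:45, 12:45–15:30, 20:15–23:15.
Second set merges to 10:15–19:00, 19:15–21:30.
A \ B = 21:30–23:15.
Total: 1 h 45 min.

1 h 45 min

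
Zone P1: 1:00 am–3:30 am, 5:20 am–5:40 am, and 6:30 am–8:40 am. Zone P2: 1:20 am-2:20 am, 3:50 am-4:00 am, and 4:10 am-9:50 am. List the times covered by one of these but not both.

Only in the first: 1:00 am-1:20 am, 2:20 am-3:30 am.
Only in the second: 3:50 am-4:00 am, 4:10 am-5:20 am, 5:40 am-6:30 am, 8:40 am-9:50 am.
Together these are the periods covered by exactly one.

1:00 am-1:20 am, 2:20 am-3:30 am, 3:50 am-4:00 am, 4:10 am-5:20 am, 5:40 am-6:30 am, 8:40 am-9:50 am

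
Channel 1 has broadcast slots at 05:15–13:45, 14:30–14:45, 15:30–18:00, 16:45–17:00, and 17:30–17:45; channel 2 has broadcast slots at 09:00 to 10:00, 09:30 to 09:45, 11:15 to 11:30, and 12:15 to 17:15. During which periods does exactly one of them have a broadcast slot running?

05:15-09:00, 10:00-11:15, 11:30-12:15, 13:45-14:30, 14:45-15:30, 17:15-18:00

First set merges to 05:15-13:45, 14:30-14:45, 15:30-18:00.
Second set merges to 09:00-10:00, 11:15-11:30, 12:15-17:15.
Only in the first: 05:15-09:00, 10:00-11:15, 11:30-12:15, 17:15-18:00.
Only in the second: 13:45-14:30, 14:45-15:30.
Together these are the periods covered by exactly one.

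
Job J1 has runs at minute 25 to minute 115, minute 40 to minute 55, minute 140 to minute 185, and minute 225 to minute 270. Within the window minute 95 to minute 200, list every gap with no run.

minute 115 to minute 140, minute 185 to minute 200

After merging, the occupied span is minute 25 to minute 115, minute 140 to minute 185, minute 225 to minute 270.
Complement within minute 95 to minute 200: minute 115 to minute 140, minute 185 to minute 200.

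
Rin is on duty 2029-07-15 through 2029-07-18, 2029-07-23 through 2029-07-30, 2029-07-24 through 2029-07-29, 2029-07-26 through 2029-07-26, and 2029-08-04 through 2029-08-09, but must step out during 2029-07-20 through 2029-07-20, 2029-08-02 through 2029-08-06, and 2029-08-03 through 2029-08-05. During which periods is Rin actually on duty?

2029-07-15 through 2029-07-18, 2029-07-23 through 2029-07-30, 2029-08-07 through 2029-08-09

A, merged: 2029-07-15 through 2029-07-18, 2029-07-23 through 2029-07-30, 2029-08-04 through 2029-08-09.
B, merged: 2029-07-20 through 2029-07-20, 2029-08-02 through 2029-08-06.
2029-07-15 through 2029-07-18: nothing removed.
2029-07-23 through 2029-07-30: nothing removed.
2029-08-04 through 2029-08-09 \ B = 2029-08-07 through 2029-08-09.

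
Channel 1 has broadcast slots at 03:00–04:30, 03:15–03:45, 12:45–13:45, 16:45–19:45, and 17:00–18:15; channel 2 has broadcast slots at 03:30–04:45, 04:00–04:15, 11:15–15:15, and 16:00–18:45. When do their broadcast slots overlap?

03:30–04:30, 12:45–13:45, 16:45–18:45

First set merges to 03:00–04:30, 12:45–13:45, 16:45–19:45.
Second set merges to 03:30–04:45, 11:15–15:15, 16:00–18:45.
03:00–04:30 overlaps B on 03:30–04:30.
12:45–13:45 overlaps B on 12:45–13:45.
16:45–19:45 overlaps B on 16:45–18:45.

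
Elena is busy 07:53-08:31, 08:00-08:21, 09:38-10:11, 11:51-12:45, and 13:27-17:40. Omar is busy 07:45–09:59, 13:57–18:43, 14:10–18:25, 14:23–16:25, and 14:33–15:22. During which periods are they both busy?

07:53–08:31, 09:38–09:59, 13:57–17:40

A, merged: 07:53–08:31, 09:38–10:11, 11:51–12:45, 13:27–17:40.
B, merged: 07:45–09:59, 13:57–18:43.
07:53–08:31 overlaps B on 07:53–08:31.
09:38–10:11 overlaps B on 09:38–09:59.
11:51–12:45 falls entirely outside B.
13:27–17:40 overlaps B on 13:57–17:40.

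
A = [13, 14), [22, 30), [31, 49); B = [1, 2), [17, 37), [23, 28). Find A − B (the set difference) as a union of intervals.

B, merged: [1, 2), [17, 37).
[13, 14): no B overlap → unchanged.
[22, 30): fully covered by B → removed.
[31, 49) minus B → [37, 49).

[13, 14) ∪ [37, 49)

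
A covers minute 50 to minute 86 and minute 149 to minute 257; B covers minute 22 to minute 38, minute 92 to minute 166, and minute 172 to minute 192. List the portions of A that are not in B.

minute 50 to minute 86 is untouched.
minute 149 to minute 257 with B removed leaves minute 166 to minute 172, minute 192 to minute 257.

minute 50 to minute 86, minute 166 to minute 172, minute 192 to minute 257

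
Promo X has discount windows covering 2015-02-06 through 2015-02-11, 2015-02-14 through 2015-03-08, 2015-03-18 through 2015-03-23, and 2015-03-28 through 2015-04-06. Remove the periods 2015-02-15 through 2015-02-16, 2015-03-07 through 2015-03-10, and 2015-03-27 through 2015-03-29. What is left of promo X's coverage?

2015-02-06 through 2015-02-11, 2015-02-14 through 2015-02-14, 2015-02-17 through 2015-03-06, 2015-03-18 through 2015-03-23, 2015-03-30 through 2015-04-06

2015-02-06 through 2015-02-11 is untouched.
2015-02-14 through 2015-03-08 with B removed leaves 2015-02-14 through 2015-02-14, 2015-02-17 through 2015-03-06.
2015-03-18 through 2015-03-23 is untouched.
2015-03-28 through 2015-04-06 with B removed leaves 2015-03-30 through 2015-04-06.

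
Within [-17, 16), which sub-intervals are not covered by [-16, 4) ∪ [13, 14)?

Covered (merged): [-16, 4), [13, 14).
Complement within [-17, 16): [-17, -16), [4, 13), [14, 16).

[-17, -16) ∪ [4, 13) ∪ [14, 16)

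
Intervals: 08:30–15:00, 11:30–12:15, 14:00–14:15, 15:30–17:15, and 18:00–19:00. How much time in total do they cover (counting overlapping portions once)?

9 h 15 min

Merged: 08:30–15:00, 15:30–17:15, 18:00–19:00.
Lengths: 6 h 30 min + 1 h 45 min + 1 h = 9 h 15 min.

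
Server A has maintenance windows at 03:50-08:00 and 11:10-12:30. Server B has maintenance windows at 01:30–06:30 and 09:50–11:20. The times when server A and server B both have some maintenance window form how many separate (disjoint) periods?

A ∩ B = 03:50–06:30, 11:10–11:20.
That is 2 disjoint pieces.

2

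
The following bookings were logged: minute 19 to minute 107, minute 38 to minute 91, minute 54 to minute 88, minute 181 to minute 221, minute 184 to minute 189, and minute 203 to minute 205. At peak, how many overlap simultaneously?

3

Walk the sorted start/end points keeping a running depth.
The depth first hits 3 at minute 54.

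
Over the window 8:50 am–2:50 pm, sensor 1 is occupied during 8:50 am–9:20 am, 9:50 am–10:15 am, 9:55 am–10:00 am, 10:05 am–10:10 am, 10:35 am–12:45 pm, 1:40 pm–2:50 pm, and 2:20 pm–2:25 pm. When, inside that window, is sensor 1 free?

9:20 am–9:50 am, 10:15 am–10:35 am, 12:45 pm–1:40 pm

The merged coverage is 8:50 am–9:20 am, 9:50 am–10:15 am, 10:35 am–12:45 pm, 1:40 pm–2:50 pm.
Uncovered inside 8:50 am–2:50 pm: 9:20 am–9:50 am, 10:15 am–10:35 am, 12:45 pm–1:40 pm.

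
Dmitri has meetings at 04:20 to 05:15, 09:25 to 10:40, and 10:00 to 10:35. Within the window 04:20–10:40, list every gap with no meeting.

The merged coverage is 04:20-05:15, 09:25-10:40.
Gaps within 04:20-10:40: 05:15-09:25.

05:15-09:25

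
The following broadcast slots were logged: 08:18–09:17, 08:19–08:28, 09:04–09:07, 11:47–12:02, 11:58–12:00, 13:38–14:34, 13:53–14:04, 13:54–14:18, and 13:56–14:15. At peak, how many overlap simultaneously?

Sweep endpoints in order; track running count of active intervals.
Peak of 4 reached at 13:56.

4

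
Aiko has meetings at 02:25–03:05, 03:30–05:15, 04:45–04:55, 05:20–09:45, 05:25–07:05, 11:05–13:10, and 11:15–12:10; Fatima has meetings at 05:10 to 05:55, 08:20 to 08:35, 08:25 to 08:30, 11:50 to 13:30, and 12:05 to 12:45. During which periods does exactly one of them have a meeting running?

02:25–03:05, 03:30–05:10, 05:15–05:20, 05:55–08:20, 08:35–09:45, 11:05–11:50, 13:10–13:30

Merge the first list: 02:25–03:05, 03:30–05:15, 05:20–09:45, 11:05–13:10.
Merge the second list: 05:10–05:55, 08:20–08:35, 11:50–13:30.
Only in the first: 02:25–03:05, 03:30–05:10, 05:55–08:20, 08:35–09:45, 11:05–11:50.
Only in the second: 05:15–05:20, 13:10–13:30.
Together these are the periods covered by exactly one.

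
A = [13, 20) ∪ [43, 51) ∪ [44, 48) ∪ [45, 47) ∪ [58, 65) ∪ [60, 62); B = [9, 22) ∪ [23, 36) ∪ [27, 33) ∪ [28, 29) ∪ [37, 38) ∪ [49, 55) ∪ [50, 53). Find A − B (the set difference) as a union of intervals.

[43, 49) ∪ [58, 65)

First set merges to [13, 20), [43, 51), [58, 65).
Second set merges to [9, 22), [23, 36), [37, 38), [49, 55).
[13, 20): fully covered by B → removed.
[43, 51) minus B → [43, 49).
[58, 65): no B overlap → unchanged.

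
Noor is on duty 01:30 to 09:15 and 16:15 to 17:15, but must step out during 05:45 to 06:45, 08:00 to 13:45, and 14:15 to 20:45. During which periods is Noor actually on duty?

01:30–05:45, 06:45–08:00

01:30–09:15 minus B → 01:30–05:45, 06:45–08:00.
16:15–17:15: fully covered by B → removed.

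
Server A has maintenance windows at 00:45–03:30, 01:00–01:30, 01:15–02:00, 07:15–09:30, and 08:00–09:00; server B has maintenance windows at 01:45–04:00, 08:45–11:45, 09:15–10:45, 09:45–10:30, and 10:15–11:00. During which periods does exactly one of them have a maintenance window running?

First set merges to 00:45-03:30, 07:15-09:30.
Second set merges to 01:45-04:00, 08:45-11:45.
Only in the first: 00:45-01:45, 07:15-08:45.
Only in the second: 03:30-04:00, 09:30-11:45.
Together these are the periods covered by exactly one.

00:45-01:45, 03:30-04:00, 07:15-08:45, 09:30-11:45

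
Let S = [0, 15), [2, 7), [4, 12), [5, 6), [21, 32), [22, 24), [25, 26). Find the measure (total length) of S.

26

Merged: [0, 15), [21, 32).
Lengths: 15 + 11 = 26.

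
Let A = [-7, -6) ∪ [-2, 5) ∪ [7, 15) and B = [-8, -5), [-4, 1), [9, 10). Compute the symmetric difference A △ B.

[-8, -7) ∪ [-6, -5) ∪ [-4, -2) ∪ [1, 5) ∪ [7, 9) ∪ [10, 15)

Only in the first: [1, 5), [7, 9), [10, 15).
Only in the second: [-8, -7), [-6, -5), [-4, -2).
Together these are the periods covered by exactly one.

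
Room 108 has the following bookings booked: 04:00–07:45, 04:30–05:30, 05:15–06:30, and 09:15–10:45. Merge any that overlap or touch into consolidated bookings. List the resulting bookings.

04:30–05:30 overlaps/touches 04:00–07:45 → extend to 04:00–07:45.
05:15–06:30 overlaps/touches 04:00–07:45 → extend to 04:00–07:45.
09:15–10:45 is disjoint → start new block.

04:00–07:45, 09:15–10:45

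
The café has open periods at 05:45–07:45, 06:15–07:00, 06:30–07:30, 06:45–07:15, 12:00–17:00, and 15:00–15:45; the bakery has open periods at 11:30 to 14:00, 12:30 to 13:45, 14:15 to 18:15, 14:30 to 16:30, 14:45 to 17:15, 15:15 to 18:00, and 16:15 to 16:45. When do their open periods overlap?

A, merged: 05:45–07:45, 12:00–17:00.
B, merged: 11:30–14:00, 14:15–18:15.
05:45–07:45 meets no B interval.
12:00–17:00 ∩ B → 12:00–14:00, 14:15–17:00.

12:00–14:00, 14:15–17:00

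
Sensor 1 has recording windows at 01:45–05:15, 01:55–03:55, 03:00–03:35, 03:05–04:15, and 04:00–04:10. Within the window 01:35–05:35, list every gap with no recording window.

01:35–01:45, 05:15–05:35

After merging, the occupied span is 01:45–05:15.
Uncovered inside 01:35–05:35: 01:35–01:45, 05:15–05:35.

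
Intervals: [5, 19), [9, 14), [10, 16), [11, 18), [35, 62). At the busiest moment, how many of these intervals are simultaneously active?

Walk the sorted start/end points keeping a running depth.
The depth first hits 4 at 11.

4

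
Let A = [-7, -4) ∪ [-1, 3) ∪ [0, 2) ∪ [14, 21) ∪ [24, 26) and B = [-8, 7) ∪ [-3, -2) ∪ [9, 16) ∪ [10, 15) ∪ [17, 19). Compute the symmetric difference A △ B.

[-8, -7) ∪ [-4, -1) ∪ [3, 7) ∪ [9, 14) ∪ [16, 17) ∪ [19, 21) ∪ [24, 26)

First set merges to [-7, -4), [-1, 3), [14, 21), [24, 26).
Second set merges to [-8, 7), [9, 16), [17, 19).
A but not B: [16, 17), [19, 21), [24, 26).
B but not A: [-8, -7), [-4, -1), [3, 7), [9, 14).
Combining gives A △ B.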